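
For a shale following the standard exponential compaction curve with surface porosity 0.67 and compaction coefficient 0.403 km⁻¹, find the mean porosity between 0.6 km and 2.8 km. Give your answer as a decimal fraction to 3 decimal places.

⟨φ⟩ = (1/(Z₂−Z₁)) ∫ φ₀ e^(−βZ) dZ = φ₀·(e^(−β·Z₁) − e^(−β·Z₂)) / (β·(Z₂−Z₁))
e^(−0.403×0.6) = 0.7852; e^(−0.403×2.8) = 0.3236
⟨φ⟩ = 0.67 × (0.7852 − 0.3236) / (0.403 × 2.2) = 0.67 × 0.5207 = 0.3489

0.349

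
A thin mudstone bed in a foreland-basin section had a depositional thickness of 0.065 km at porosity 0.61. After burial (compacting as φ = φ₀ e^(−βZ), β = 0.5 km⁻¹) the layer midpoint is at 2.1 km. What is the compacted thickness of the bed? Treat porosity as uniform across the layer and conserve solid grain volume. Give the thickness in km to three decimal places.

Porosity at 2.1 km: φ = 0.61·exp(−0.5×2.1) = 0.2135
Solid-volume conservation: h(1−φ) = h₀(1−φ₀) ⇒ h = h₀·(1−φ₀)/(1−φ)
h = 0.065 × (1 − 0.61)/(1 − 0.2135) = 0.065 × 0.4958 = 0.0322 km

0.032 km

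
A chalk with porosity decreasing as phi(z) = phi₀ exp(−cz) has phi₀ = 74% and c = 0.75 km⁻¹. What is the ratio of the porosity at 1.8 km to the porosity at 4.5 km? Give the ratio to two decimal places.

phi(z₁)/phi(z₂) = e^(−c·z₁)/e^(−c·z₂) = e^{c(z₂−z₁)}
= exp(0.75 × 2.7) = exp(2.025) = 7.5761

7.58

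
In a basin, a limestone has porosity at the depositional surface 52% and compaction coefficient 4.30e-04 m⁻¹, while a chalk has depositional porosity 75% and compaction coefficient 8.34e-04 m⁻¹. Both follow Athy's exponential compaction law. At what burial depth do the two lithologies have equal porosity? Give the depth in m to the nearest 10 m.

910 m

Working in km (1 km = 1000 m; β in km⁻¹ = β in m⁻¹ × 1000):
Set n₀ₐ e^(−βₐz) = n₀ᵦ e^(−βᵦz) ⇒ ln(n₀ₐ/n₀ᵦ) = (βₐ − βᵦ)·z
z = ln(0.52/0.75) / (0.43 − 0.834) = -0.3662 / -0.404 = 0.907 km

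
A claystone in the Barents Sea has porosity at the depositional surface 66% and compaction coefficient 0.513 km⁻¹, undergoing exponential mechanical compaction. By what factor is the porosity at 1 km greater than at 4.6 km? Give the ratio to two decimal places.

φ(d₁)/φ(d₂) = e^(−c·d₁)/e^(−c·d₂) = e^{c(d₂−d₁)}
= exp(0.513 × 3.6) = exp(1.847) = 6.3395

6.34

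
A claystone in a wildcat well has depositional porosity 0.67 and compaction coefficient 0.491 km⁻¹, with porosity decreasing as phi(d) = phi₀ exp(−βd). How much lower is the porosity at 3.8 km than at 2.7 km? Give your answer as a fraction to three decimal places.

phi(2.7) = 0.67·e^(−0.491×2.7) = 0.1780
phi(3.8) = 0.67·e^(−0.491×3.8) = 0.1037
Δphi = 0.1780 − 0.1037 = 0.0743

0.074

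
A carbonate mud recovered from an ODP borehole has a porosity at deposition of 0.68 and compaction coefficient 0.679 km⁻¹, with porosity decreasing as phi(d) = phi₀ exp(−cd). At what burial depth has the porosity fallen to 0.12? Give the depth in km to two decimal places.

Invert Athy's law: d = ln(phi₀/phi) / c
d = ln(0.68/0.12) / 0.679 = ln(5.667) / 0.679 = 1.7346 / 0.679 = 2.555 km

2.55 km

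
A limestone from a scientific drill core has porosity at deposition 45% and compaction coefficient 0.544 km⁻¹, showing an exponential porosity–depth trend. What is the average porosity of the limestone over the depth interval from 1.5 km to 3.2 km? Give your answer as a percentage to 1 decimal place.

13.0%

⟨φ⟩ = (1/(z₂−z₁)) ∫ φ₀ e^(−βz) dz = φ₀·(e^(−β·z₁) − e^(−β·z₂)) / (β·(z₂−z₁))
e^(−0.544×1.5) = 0.4422; e^(−0.544×3.2) = 0.1754
⟨φ⟩ = 0.45 × (0.4422 − 0.1754) / (0.544 × 1.7) = 0.45 × 0.2885 = 0.1298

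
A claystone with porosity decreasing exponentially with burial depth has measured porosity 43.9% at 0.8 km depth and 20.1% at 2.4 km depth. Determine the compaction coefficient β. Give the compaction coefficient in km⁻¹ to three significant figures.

0.488 km⁻¹

Athy: phi(z) = phi₀ e^(−βz) ⇒ phi₁/phi₂ = e^{β(z₂−z₁)} ⇒ β = ln(phi₁/phi₂)/(z₂−z₁)
β = ln(0.439/0.201) / (2.4 − 0.8) = ln(2.184) / 1.6 = 0.7812 / 1.6 = 0.4882 km⁻¹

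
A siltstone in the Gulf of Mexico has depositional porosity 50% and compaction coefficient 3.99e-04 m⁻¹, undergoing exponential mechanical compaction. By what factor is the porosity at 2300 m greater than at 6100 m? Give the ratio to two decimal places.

4.55

Working in km (1 km = 1000 m; k in km⁻¹ = k in m⁻¹ × 1000):
phi(d₁)/phi(d₂) = e^(−k·d₁)/e^(−k·d₂) = e^{k(d₂−d₁)}
= exp(0.399 × 3.8) = exp(1.516) = 4.5549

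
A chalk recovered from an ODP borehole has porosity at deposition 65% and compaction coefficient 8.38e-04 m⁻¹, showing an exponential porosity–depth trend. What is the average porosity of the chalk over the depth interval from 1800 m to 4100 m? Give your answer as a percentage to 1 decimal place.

6.4%

Working in km (1 km = 1000 m; β in km⁻¹ = β in m⁻¹ × 1000):
⟨phi⟩ = (1/(z₂−z₁)) ∫ phi₀ e^(−βz) dz = phi₀·(e^(−β·z₁) − e^(−β·z₂)) / (β·(z₂−z₁))
e^(−0.838×1.8) = 0.2213; e^(−0.838×4.1) = 0.0322
⟨phi⟩ = 0.65 × (0.2213 − 0.0322) / (0.838 × 2.3) = 0.65 × 0.0981 = 0.0638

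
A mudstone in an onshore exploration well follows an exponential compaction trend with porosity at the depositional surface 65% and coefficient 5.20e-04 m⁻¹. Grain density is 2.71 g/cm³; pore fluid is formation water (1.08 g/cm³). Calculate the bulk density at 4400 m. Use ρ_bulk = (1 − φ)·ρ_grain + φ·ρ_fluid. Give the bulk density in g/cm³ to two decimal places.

Working in km (1 km = 1000 m; c in km⁻¹ = c in m⁻¹ × 1000):
Porosity at depth: φ = 0.65·exp(−0.52×4.4) = 0.65×0.1015 = 0.0660
Bulk density: ρ_b = (1−φ)ρ_g + φ·ρ_f = 0.9340×2.71 + 0.0660×1.08
       = 2.531 + 0.071 = 2.602 g/cm³

2.60 g/cm³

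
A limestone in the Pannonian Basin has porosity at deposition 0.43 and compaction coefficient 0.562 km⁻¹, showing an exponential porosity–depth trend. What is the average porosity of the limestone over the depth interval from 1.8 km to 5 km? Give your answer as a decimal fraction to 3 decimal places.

0.073

⟨n⟩ = (1/(Z₂−Z₁)) ∫ n₀ e^(−cZ) dZ = n₀·(e^(−c·Z₁) − e^(−c·Z₂)) / (c·(Z₂−Z₁))
e^(−0.562×1.8) = 0.3636; e^(−0.562×5) = 0.0602
⟨n⟩ = 0.43 × (0.3636 − 0.0602) / (0.562 × 3.2) = 0.43 × 0.1687 = 0.0726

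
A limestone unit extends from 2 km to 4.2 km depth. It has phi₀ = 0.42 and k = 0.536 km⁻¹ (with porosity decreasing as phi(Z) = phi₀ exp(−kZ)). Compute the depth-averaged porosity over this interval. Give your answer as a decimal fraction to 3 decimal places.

0.084

⟨phi⟩ = (1/(Z₂−Z₁)) ∫ phi₀ e^(−kZ) dZ = phi₀·(e^(−k·Z₁) − e^(−k·Z₂)) / (k·(Z₂−Z₁))
e^(−0.536×2) = 0.3423; e^(−0.536×4.2) = 0.1053
⟨phi⟩ = 0.42 × (0.3423 − 0.1053) / (0.536 × 2.2) = 0.42 × 0.2010 = 0.0844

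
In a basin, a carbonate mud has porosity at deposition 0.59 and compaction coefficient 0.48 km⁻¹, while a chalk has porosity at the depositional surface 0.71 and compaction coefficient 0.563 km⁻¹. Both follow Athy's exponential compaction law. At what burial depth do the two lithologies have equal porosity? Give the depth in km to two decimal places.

Set n₀ₐ e^(−βₐZ) = n₀ᵦ e^(−βᵦZ) ⇒ ln(n₀ₐ/n₀ᵦ) = (βₐ − βᵦ)·Z
Z = ln(0.59/0.71) / (0.48 − 0.563) = -0.1851 / -0.083 = 2.231 km

2.23 km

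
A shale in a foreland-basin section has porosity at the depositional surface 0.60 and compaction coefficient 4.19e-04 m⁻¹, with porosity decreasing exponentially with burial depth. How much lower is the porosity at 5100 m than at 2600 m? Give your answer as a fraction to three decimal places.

0.131

Working in km (1 km = 1000 m; k in km⁻¹ = k in m⁻¹ × 1000):
φ(2.6) = 0.6·e^(−0.419×2.6) = 0.2019
φ(5.1) = 0.6·e^(−0.419×5.1) = 0.0708
Δφ = 0.2019 − 0.0708 = 0.1310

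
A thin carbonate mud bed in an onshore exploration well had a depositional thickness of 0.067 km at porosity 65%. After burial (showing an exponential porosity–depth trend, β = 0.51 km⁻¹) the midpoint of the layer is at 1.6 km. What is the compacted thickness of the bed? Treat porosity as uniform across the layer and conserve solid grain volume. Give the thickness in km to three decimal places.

0.033 km

Porosity at 1.6 km: phi = 0.65·exp(−0.51×1.6) = 0.2874
Solid-volume conservation: h(1−phi) = h₀(1−phi₀) ⇒ h = h₀·(1−phi₀)/(1−phi)
h = 0.067 × (1 − 0.65)/(1 − 0.2874) = 0.067 × 0.4912 = 0.0329 km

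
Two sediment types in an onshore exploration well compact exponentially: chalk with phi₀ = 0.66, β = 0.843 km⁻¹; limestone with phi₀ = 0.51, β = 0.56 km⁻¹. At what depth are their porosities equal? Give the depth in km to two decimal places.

Set phi₀ₐ e^(−βₐz) = phi₀ᵦ e^(−βᵦz) ⇒ ln(phi₀ₐ/phi₀ᵦ) = (βₐ − βᵦ)·z
z = ln(0.66/0.51) / (0.843 − 0.56) = 0.2578 / 0.283 = 0.911 km

0.91 km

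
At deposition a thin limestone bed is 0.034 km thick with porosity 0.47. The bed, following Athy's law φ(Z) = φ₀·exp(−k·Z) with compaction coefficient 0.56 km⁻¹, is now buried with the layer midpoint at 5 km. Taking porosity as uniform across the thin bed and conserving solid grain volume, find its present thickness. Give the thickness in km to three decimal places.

Porosity at 5 km: φ = 0.47·exp(−0.56×5) = 0.0286
Solid-volume conservation: h(1−φ) = h₀(1−φ₀) ⇒ h = h₀·(1−φ₀)/(1−φ)
h = 0.034 × (1 − 0.47)/(1 − 0.0286) = 0.034 × 0.5456 = 0.0186 km

0.019 km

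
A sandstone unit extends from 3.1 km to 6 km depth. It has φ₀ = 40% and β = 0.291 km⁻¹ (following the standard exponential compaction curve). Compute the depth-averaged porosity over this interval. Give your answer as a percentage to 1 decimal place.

11.0%

⟨φ⟩ = (1/(d₂−d₁)) ∫ φ₀ e^(−βd) dd = φ₀·(e^(−β·d₁) − e^(−β·d₂)) / (β·(d₂−d₁))
e^(−0.291×3.1) = 0.4057; e^(−0.291×6) = 0.1745
⟨φ⟩ = 0.4 × (0.4057 − 0.1745) / (0.291 × 2.9) = 0.4 × 0.2740 = 0.1096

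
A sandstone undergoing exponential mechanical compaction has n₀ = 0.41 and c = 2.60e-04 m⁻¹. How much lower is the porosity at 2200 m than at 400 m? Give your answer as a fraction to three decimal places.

0.138

Working in km (1 km = 1000 m; c in km⁻¹ = c in m⁻¹ × 1000):
n(0.4) = 0.41·e^(−0.26×0.4) = 0.3695
n(2.2) = 0.41·e^(−0.26×2.2) = 0.2314
Δn = 0.3695 − 0.2314 = 0.1381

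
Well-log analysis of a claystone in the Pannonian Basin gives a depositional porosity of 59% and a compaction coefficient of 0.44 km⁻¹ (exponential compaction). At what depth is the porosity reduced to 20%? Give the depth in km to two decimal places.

2.46 km

Invert Athy's law: Z = ln(φ₀/φ) / β
Z = ln(0.59/0.2) / 0.44 = ln(2.95) / 0.44 = 1.0818 / 0.44 = 2.459 km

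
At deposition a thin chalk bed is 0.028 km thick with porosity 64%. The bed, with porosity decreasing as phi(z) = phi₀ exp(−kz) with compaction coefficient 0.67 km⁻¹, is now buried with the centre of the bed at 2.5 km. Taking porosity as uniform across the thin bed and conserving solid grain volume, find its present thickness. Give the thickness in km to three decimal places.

Porosity at 2.5 km: phi = 0.64·exp(−0.67×2.5) = 0.1199
Solid-volume conservation: h(1−phi) = h₀(1−phi₀) ⇒ h = h₀·(1−phi₀)/(1−phi)
h = 0.028 × (1 − 0.64)/(1 − 0.1199) = 0.028 × 0.4090 = 0.0115 km

0.011 km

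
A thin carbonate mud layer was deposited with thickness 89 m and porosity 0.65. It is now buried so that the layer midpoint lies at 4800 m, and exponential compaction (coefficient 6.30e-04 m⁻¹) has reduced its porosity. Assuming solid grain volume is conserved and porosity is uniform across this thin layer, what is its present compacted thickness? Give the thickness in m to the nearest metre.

32 m

Working in km (1 km = 1000 m; β in km⁻¹ = β in m⁻¹ × 1000):
Porosity at 4.8 km: n = 0.65·exp(−0.63×4.8) = 0.0316
Solid-volume conservation: h(1−n) = h₀(1−n₀) ⇒ h = h₀·(1−n₀)/(1−n)
h = 0.089 × (1 − 0.65)/(1 − 0.0316) = 0.089 × 0.3614 = 0.0322 km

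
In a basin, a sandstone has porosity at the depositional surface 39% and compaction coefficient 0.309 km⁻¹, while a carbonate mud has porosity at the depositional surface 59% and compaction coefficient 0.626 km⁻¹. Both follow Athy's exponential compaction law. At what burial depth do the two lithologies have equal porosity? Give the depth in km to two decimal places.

Set n₀ₐ e^(−kₐz) = n₀ᵦ e^(−kᵦz) ⇒ ln(n₀ₐ/n₀ᵦ) = (kₐ − kᵦ)·z
z = ln(0.39/0.59) / (0.309 − 0.626) = -0.4140 / -0.317 = 1.306 km

1.31 km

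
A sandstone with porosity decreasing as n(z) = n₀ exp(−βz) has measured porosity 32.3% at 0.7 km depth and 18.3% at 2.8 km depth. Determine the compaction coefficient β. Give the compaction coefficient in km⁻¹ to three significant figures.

0.271 km⁻¹

Athy: n(z) = n₀ e^(−βz) ⇒ n₁/n₂ = e^{β(z₂−z₁)} ⇒ β = ln(n₁/n₂)/(z₂−z₁)
β = ln(0.323/0.183) / (2.8 − 0.7) = ln(1.765) / 2.1 = 0.5682 / 2.1 = 0.2706 km⁻¹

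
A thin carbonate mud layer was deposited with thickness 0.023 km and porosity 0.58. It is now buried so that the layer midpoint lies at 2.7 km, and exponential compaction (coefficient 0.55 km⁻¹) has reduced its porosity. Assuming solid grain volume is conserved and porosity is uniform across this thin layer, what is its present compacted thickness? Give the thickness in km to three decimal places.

Porosity at 2.7 km: φ = 0.58·exp(−0.55×2.7) = 0.1314
Solid-volume conservation: h(1−φ) = h₀(1−φ₀) ⇒ h = h₀·(1−φ₀)/(1−φ)
h = 0.023 × (1 − 0.58)/(1 − 0.1314) = 0.023 × 0.4835 = 0.0111 km

0.011 km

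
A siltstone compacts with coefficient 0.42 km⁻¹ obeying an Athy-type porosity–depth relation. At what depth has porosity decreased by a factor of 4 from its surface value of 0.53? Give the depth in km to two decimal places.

3.30 km

phi/phi₀ = 1/4 ⇒ exp(−β·d) = 1/4 ⇒ d = ln(4) / β
d = 1.3863 / 0.42 = 3.301 km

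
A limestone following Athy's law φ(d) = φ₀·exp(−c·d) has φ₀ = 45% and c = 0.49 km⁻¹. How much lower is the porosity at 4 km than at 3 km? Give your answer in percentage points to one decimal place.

4.0 percentage points

φ(3) = 0.45·e^(−0.49×3) = 0.1035
φ(4) = 0.45·e^(−0.49×4) = 0.0634
Δφ = 0.1035 − 0.0634 = 0.0401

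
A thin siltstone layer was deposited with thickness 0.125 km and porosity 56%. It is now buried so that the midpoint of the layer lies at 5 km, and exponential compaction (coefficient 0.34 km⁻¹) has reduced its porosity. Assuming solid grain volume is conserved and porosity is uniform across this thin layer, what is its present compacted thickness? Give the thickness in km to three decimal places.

0.061 km

Porosity at 5 km: n = 0.56·exp(−0.34×5) = 0.1023
Solid-volume conservation: h(1−n) = h₀(1−n₀) ⇒ h = h₀·(1−n₀)/(1−n)
h = 0.125 × (1 − 0.56)/(1 − 0.1023) = 0.125 × 0.4901 = 0.0613 km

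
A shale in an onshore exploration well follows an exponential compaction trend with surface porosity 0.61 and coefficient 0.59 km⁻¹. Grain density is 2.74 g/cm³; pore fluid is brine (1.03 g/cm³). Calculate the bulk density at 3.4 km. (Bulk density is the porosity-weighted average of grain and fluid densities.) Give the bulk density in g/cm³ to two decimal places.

2.60 g/cm³

Porosity at depth: phi = 0.61·exp(−0.59×3.4) = 0.61×0.1345 = 0.0821
Bulk density: ρ_b = (1−phi)ρ_g + phi·ρ_f = 0.9179×2.74 + 0.0821×1.03
       = 2.515 + 0.085 = 2.600 g/cm³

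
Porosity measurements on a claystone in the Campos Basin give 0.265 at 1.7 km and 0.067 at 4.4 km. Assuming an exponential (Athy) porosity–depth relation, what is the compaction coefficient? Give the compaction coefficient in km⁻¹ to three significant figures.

0.509 km⁻¹

Athy: φ(Z) = φ₀ e^(−cZ) ⇒ φ₁/φ₂ = e^{c(Z₂−Z₁)} ⇒ c = ln(φ₁/φ₂)/(Z₂−Z₁)
c = ln(0.265/0.067) / (4.4 − 1.7) = ln(3.955) / 2.7 = 1.3750 / 2.7 = 0.5093 km⁻¹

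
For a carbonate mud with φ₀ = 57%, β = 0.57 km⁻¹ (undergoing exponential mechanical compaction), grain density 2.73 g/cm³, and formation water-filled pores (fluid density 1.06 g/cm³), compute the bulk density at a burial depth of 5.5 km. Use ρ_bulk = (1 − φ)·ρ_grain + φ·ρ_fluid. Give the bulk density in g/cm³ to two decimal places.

Porosity at depth: φ = 0.57·exp(−0.57×5.5) = 0.57×0.0435 = 0.0248
Bulk density: ρ_b = (1−φ)ρ_g + φ·ρ_f = 0.9752×2.73 + 0.0248×1.06
       = 2.662 + 0.026 = 2.689 g/cm³

2.69 g/cm³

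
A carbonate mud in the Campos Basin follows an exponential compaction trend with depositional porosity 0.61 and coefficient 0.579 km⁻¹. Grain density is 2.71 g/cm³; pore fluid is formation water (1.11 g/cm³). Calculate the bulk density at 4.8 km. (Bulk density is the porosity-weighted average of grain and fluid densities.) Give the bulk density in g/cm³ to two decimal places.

2.65 g/cm³

Porosity at depth: n = 0.61·exp(−0.579×4.8) = 0.61×0.0621 = 0.0379
Bulk density: ρ_b = (1−n)ρ_g + n·ρ_f = 0.9621×2.71 + 0.0379×1.11
       = 2.607 + 0.042 = 2.649 g/cm³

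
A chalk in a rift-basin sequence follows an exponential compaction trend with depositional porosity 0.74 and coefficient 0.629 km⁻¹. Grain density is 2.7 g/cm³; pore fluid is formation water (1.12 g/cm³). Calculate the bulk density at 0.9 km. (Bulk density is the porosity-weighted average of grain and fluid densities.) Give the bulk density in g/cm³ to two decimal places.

Porosity at depth: phi = 0.74·exp(−0.629×0.9) = 0.74×0.5677 = 0.4201
Bulk density: ρ_b = (1−phi)ρ_g + phi·ρ_f = 0.5799×2.7 + 0.4201×1.12
       = 1.566 + 0.471 = 2.036 g/cm³

2.04 g/cm³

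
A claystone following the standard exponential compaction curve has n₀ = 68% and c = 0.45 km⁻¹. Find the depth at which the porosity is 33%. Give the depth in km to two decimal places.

1.61 km

Invert Athy's law: d = ln(n₀/n) / c
d = ln(0.68/0.33) / 0.45 = ln(2.061) / 0.45 = 0.7230 / 0.45 = 1.607 km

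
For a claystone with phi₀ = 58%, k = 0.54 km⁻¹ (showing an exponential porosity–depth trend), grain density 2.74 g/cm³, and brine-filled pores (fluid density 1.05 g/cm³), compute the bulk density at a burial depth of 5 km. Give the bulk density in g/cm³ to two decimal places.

Porosity at depth: phi = 0.58·exp(−0.54×5) = 0.58×0.0672 = 0.0390
Bulk density: ρ_b = (1−phi)ρ_g + phi·ρ_f = 0.9610×2.74 + 0.0390×1.05
       = 2.633 + 0.041 = 2.674 g/cm³

2.67 g/cm³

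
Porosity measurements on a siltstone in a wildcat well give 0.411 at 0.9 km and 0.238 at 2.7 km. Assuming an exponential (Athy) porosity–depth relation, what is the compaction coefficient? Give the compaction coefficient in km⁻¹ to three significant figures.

0.304 km⁻¹

Athy: n(Z) = n₀ e^(−βZ) ⇒ n₁/n₂ = e^{β(Z₂−Z₁)} ⇒ β = ln(n₁/n₂)/(Z₂−Z₁)
β = ln(0.411/0.238) / (2.7 − 0.9) = ln(1.727) / 1.8 = 0.5463 / 1.8 = 0.3035 km⁻¹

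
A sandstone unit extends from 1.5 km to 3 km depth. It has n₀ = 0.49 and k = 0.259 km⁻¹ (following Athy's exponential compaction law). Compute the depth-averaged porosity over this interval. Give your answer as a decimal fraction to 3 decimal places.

0.275

⟨n⟩ = (1/(Z₂−Z₁)) ∫ n₀ e^(−kZ) dZ = n₀·(e^(−k·Z₁) − e^(−k·Z₂)) / (k·(Z₂−Z₁))
e^(−0.259×1.5) = 0.6781; e^(−0.259×3) = 0.4598
⟨n⟩ = 0.49 × (0.6781 − 0.4598) / (0.259 × 1.5) = 0.49 × 0.5619 = 0.2753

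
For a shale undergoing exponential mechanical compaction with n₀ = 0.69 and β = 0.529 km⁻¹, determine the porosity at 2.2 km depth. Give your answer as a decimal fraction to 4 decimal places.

0.2155

n = n₀·exp(−β·z) = 0.69 × exp(−0.529 × 2.2) = 0.69 × exp(−1.164)
  = 0.69 × 0.3123 = 0.2155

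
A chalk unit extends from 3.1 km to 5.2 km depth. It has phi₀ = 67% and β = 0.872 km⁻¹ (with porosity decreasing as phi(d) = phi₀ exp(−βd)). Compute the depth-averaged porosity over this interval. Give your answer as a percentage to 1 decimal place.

2.1%

⟨phi⟩ = (1/(d₂−d₁)) ∫ phi₀ e^(−βd) dd = phi₀·(e^(−β·d₁) − e^(−β·d₂)) / (β·(d₂−d₁))
e^(−0.872×3.1) = 0.0670; e^(−0.872×5.2) = 0.0107
⟨phi⟩ = 0.67 × (0.0670 − 0.0107) / (0.872 × 2.1) = 0.67 × 0.0307 = 0.0206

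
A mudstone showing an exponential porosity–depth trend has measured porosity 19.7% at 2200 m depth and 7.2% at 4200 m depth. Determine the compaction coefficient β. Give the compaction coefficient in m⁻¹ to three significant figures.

0.000503 m⁻¹

Working in km (1 km = 1000 m; β in km⁻¹ = β in m⁻¹ × 1000):
Athy: phi(z) = phi₀ e^(−βz) ⇒ phi₁/phi₂ = e^{β(z₂−z₁)} ⇒ β = ln(phi₁/phi₂)/(z₂−z₁)
β = ln(0.197/0.072) / (4.2 − 2.2) = ln(2.736) / 2 = 1.0065 / 2 = 0.5033 km⁻¹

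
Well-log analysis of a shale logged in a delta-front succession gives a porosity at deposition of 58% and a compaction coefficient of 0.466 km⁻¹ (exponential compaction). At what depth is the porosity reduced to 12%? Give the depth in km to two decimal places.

3.38 km

Invert Athy's law: Z = ln(phi₀/phi) / c
Z = ln(0.58/0.12) / 0.466 = ln(4.833) / 0.466 = 1.5755 / 0.466 = 3.381 km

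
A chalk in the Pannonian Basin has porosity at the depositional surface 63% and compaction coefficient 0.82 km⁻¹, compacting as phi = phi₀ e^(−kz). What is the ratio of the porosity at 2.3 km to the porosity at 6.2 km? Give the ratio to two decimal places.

24.48

phi(z₁)/phi(z₂) = e^(−k·z₁)/e^(−k·z₂) = e^{k(z₂−z₁)}
= exp(0.82 × 3.9) = exp(3.198) = 24.4835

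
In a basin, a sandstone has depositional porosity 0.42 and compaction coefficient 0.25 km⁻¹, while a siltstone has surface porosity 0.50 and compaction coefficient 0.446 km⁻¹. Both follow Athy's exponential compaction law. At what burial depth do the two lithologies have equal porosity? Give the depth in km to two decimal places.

0.89 km

Set n₀ₐ e^(−cₐz) = n₀ᵦ e^(−cᵦz) ⇒ ln(n₀ₐ/n₀ᵦ) = (cₐ − cᵦ)·z
z = ln(0.42/0.5) / (0.25 − 0.446) = -0.1744 / -0.196 = 0.890 km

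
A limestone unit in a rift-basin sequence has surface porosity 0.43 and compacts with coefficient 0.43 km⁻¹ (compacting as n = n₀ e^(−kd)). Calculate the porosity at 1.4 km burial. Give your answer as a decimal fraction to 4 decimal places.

n = n₀·exp(−k·d) = 0.43 × exp(−0.43 × 1.4) = 0.43 × exp(−0.602)
  = 0.43 × 0.5477 = 0.2355

0.2355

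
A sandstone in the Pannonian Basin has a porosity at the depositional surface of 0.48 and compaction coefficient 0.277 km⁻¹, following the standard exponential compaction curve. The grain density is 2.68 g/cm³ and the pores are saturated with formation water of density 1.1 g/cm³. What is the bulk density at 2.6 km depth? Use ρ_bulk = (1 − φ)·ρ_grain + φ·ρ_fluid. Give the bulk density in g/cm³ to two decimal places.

2.31 g/cm³

Porosity at depth: phi = 0.48·exp(−0.277×2.6) = 0.48×0.4867 = 0.2336
Bulk density: ρ_b = (1−phi)ρ_g + phi·ρ_f = 0.7664×2.68 + 0.2336×1.1
       = 2.054 + 0.257 = 2.311 g/cm³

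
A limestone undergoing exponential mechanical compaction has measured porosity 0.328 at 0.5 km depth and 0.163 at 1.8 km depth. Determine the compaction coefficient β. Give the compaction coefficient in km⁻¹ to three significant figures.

0.538 km⁻¹

Athy: n(Z) = n₀ e^(−βZ) ⇒ n₁/n₂ = e^{β(Z₂−Z₁)} ⇒ β = ln(n₁/n₂)/(Z₂−Z₁)
β = ln(0.328/0.163) / (1.8 − 0.5) = ln(2.012) / 1.3 = 0.6993 / 1.3 = 0.5379 km⁻¹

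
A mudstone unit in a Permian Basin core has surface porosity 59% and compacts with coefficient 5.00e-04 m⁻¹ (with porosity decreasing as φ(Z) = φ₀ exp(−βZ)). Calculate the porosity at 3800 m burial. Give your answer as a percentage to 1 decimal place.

Working in km (1 km = 1000 m; β in km⁻¹ = β in m⁻¹ × 1000):
φ = φ₀·exp(−β·Z) = 0.59 × exp(−0.5 × 3.8) = 0.59 × exp(−1.9)
  = 0.59 × 0.1496 = 0.0882

8.8%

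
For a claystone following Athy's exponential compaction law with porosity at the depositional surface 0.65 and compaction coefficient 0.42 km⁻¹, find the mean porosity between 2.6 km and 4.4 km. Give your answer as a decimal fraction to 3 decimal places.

⟨n⟩ = (1/(d₂−d₁)) ∫ n₀ e^(−βd) dd = n₀·(e^(−β·d₁) − e^(−β·d₂)) / (β·(d₂−d₁))
e^(−0.42×2.6) = 0.3355; e^(−0.42×4.4) = 0.1576
⟨n⟩ = 0.65 × (0.3355 − 0.1576) / (0.42 × 1.8) = 0.65 × 0.2354 = 0.1530

0.153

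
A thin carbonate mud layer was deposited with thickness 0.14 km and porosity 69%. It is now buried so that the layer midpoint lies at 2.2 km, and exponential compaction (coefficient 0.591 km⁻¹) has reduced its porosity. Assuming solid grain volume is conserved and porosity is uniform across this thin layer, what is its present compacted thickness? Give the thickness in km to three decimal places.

Porosity at 2.2 km: phi = 0.69·exp(−0.591×2.2) = 0.1880
Solid-volume conservation: h(1−phi) = h₀(1−phi₀) ⇒ h = h₀·(1−phi₀)/(1−phi)
h = 0.14 × (1 − 0.69)/(1 − 0.1880) = 0.14 × 0.3818 = 0.0534 km

0.053 km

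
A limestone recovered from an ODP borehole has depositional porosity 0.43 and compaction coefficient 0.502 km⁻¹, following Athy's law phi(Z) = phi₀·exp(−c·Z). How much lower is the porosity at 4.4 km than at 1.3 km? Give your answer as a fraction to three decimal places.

phi(1.3) = 0.43·e^(−0.502×1.3) = 0.2239
phi(4.4) = 0.43·e^(−0.502×4.4) = 0.0472
Δphi = 0.2239 − 0.0472 = 0.1767

0.177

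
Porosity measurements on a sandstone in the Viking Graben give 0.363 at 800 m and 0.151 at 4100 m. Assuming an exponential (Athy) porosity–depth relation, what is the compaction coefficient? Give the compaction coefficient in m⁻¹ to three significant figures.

Working in km (1 km = 1000 m; β in km⁻¹ = β in m⁻¹ × 1000):
Athy: φ(d) = φ₀ e^(−βd) ⇒ φ₁/φ₂ = e^{β(d₂−d₁)} ⇒ β = ln(φ₁/φ₂)/(d₂−d₁)
β = ln(0.363/0.151) / (4.1 − 0.8) = ln(2.404) / 3.3 = 0.8771 / 3.3 = 0.2658 km⁻¹

0.000266 m⁻¹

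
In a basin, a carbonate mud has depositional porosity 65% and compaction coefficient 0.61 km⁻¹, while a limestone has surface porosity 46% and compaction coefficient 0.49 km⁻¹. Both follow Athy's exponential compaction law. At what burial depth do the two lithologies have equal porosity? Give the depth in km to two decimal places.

2.88 km

Set phi₀ₐ e^(−βₐd) = phi₀ᵦ e^(−βᵦd) ⇒ ln(phi₀ₐ/phi₀ᵦ) = (βₐ − βᵦ)·d
d = ln(0.65/0.46) / (0.61 − 0.49) = 0.3457 / 0.12 = 2.881 km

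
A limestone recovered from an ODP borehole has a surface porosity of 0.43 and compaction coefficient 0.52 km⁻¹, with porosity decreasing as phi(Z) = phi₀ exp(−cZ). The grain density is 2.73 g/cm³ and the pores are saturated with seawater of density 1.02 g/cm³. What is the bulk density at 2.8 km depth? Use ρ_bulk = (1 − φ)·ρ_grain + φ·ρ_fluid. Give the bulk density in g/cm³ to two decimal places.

Porosity at depth: phi = 0.43·exp(−0.52×2.8) = 0.43×0.2332 = 0.1003
Bulk density: ρ_b = (1−phi)ρ_g + phi·ρ_f = 0.8997×2.73 + 0.1003×1.02
       = 2.456 + 0.102 = 2.559 g/cm³

2.56 g/cm³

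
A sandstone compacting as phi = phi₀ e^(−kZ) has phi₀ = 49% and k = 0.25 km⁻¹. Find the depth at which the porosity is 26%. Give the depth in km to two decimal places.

Invert Athy's law: Z = ln(phi₀/phi) / k
Z = ln(0.49/0.26) / 0.25 = ln(1.885) / 0.25 = 0.6337 / 0.25 = 2.535 km

2.53 km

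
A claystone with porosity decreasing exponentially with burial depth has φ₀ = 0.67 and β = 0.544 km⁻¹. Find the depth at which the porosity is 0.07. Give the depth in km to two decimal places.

Invert Athy's law: z = ln(φ₀/φ) / β
z = ln(0.67/0.07) / 0.544 = ln(9.571) / 0.544 = 2.2588 / 0.544 = 4.152 km

4.15 km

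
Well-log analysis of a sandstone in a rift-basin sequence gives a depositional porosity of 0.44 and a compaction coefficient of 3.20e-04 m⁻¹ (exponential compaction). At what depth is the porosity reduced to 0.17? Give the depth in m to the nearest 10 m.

Working in km (1 km = 1000 m; β in km⁻¹ = β in m⁻¹ × 1000):
Invert Athy's law: Z = ln(phi₀/phi) / β
Z = ln(0.44/0.17) / 0.32 = ln(2.588) / 0.32 = 0.9510 / 0.32 = 2.972 km

2970 m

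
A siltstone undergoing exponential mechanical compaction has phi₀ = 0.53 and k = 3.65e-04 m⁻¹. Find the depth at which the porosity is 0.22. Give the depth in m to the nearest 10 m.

Working in km (1 km = 1000 m; k in km⁻¹ = k in m⁻¹ × 1000):
Invert Athy's law: z = ln(phi₀/phi) / k
z = ln(0.53/0.22) / 0.365 = ln(2.409) / 0.365 = 0.8792 / 0.365 = 2.409 km

2410 m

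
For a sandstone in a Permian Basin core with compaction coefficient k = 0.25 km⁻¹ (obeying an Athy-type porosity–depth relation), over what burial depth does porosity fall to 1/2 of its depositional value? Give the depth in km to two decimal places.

n/n₀ = 1/2 ⇒ exp(−k·d) = 1/2 ⇒ d = ln(2) / k
d = 0.6931 / 0.25 = 2.773 km

2.77 km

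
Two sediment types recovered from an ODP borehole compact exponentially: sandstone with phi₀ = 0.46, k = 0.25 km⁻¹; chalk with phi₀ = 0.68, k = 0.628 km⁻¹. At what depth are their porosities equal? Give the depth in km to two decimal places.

Set phi₀ₐ e^(−kₐd) = phi₀ᵦ e^(−kᵦd) ⇒ ln(phi₀ₐ/phi₀ᵦ) = (kₐ − kᵦ)·d
d = ln(0.46/0.68) / (0.25 − 0.628) = -0.3909 / -0.378 = 1.034 km

1.03 km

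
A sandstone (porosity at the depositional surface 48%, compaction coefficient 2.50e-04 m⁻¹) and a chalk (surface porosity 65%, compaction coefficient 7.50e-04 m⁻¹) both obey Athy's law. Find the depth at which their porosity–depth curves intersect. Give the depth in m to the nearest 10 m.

Working in km (1 km = 1000 m; β in km⁻¹ = β in m⁻¹ × 1000):
Set φ₀ₐ e^(−βₐz) = φ₀ᵦ e^(−βᵦz) ⇒ ln(φ₀ₐ/φ₀ᵦ) = (βₐ − βᵦ)·z
z = ln(0.48/0.65) / (0.25 − 0.75) = -0.3032 / -0.5 = 0.606 km

610 m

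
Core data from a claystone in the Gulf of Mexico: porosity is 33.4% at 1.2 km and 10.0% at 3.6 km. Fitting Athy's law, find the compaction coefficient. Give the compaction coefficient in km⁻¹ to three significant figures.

Athy: n(z) = n₀ e^(−βz) ⇒ n₁/n₂ = e^{β(z₂−z₁)} ⇒ β = ln(n₁/n₂)/(z₂−z₁)
β = ln(0.334/0.1) / (3.6 − 1.2) = ln(3.34) / 2.4 = 1.2060 / 2.4 = 0.5025 km⁻¹

0.502 km⁻¹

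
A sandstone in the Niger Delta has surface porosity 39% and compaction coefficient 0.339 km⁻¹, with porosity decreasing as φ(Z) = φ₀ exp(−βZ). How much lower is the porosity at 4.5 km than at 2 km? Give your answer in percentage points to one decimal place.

11.3 percentage points

φ(2) = 0.39·e^(−0.339×2) = 0.1980
φ(4.5) = 0.39·e^(−0.339×4.5) = 0.0848
Δφ = 0.1980 − 0.0848 = 0.1131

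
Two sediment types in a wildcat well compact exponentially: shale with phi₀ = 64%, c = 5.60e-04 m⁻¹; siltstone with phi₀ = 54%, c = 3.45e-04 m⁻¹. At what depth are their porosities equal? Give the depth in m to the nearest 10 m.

Working in km (1 km = 1000 m; c in km⁻¹ = c in m⁻¹ × 1000):
Set phi₀ₐ e^(−cₐz) = phi₀ᵦ e^(−cᵦz) ⇒ ln(phi₀ₐ/phi₀ᵦ) = (cₐ − cᵦ)·z
z = ln(0.64/0.54) / (0.56 − 0.345) = 0.1699 / 0.215 = 0.790 km

790 m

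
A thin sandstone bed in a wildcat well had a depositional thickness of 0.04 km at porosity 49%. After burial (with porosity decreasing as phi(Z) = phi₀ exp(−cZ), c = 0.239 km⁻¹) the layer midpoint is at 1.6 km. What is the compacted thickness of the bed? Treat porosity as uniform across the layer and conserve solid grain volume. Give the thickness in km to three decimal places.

0.031 km

Porosity at 1.6 km: phi = 0.49·exp(−0.239×1.6) = 0.3343
Solid-volume conservation: h(1−phi) = h₀(1−phi₀) ⇒ h = h₀·(1−phi₀)/(1−phi)
h = 0.04 × (1 − 0.49)/(1 − 0.3343) = 0.04 × 0.7661 = 0.0306 km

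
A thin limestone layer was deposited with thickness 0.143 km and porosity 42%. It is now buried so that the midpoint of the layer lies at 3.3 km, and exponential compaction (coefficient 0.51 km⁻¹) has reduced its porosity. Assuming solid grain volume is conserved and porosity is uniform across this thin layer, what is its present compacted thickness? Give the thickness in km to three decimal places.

0.090 km

Porosity at 3.3 km: φ = 0.42·exp(−0.51×3.3) = 0.0780
Solid-volume conservation: h(1−φ) = h₀(1−φ₀) ⇒ h = h₀·(1−φ₀)/(1−φ)
h = 0.143 × (1 − 0.42)/(1 − 0.0780) = 0.143 × 0.6291 = 0.0900 km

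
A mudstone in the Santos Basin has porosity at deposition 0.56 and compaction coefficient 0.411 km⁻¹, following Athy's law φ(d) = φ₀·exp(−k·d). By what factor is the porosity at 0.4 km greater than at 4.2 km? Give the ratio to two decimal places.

4.77

φ(d₁)/φ(d₂) = e^(−k·d₁)/e^(−k·d₂) = e^{k(d₂−d₁)}
= exp(0.411 × 3.8) = exp(1.562) = 4.7674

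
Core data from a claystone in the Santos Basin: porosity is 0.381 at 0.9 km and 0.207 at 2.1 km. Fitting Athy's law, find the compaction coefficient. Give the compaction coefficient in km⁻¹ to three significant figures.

Athy: φ(z) = φ₀ e^(−βz) ⇒ φ₁/φ₂ = e^{β(z₂−z₁)} ⇒ β = ln(φ₁/φ₂)/(z₂−z₁)
β = ln(0.381/0.207) / (2.1 − 0.9) = ln(1.841) / 1.2 = 0.6101 / 1.2 = 0.5084 km⁻¹

0.508 km⁻¹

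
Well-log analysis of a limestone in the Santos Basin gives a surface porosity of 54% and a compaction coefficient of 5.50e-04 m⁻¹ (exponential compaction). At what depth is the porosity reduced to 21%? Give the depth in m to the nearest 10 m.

1720 m

Working in km (1 km = 1000 m; k in km⁻¹ = k in m⁻¹ × 1000):
Invert Athy's law: Z = ln(n₀/n) / k
Z = ln(0.54/0.21) / 0.55 = ln(2.571) / 0.55 = 0.9445 / 0.55 = 1.717 km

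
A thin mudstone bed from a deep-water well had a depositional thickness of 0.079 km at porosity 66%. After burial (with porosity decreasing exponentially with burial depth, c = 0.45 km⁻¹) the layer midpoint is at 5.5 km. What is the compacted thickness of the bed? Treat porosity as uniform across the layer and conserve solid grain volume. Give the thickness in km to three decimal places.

Porosity at 5.5 km: n = 0.66·exp(−0.45×5.5) = 0.0555
Solid-volume conservation: h(1−n) = h₀(1−n₀) ⇒ h = h₀·(1−n₀)/(1−n)
h = 0.079 × (1 − 0.66)/(1 − 0.0555) = 0.079 × 0.3600 = 0.0284 km

0.028 km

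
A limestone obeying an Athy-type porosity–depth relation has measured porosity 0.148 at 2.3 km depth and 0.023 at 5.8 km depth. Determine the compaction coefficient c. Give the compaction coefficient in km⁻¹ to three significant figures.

Athy: n(z) = n₀ e^(−cz) ⇒ n₁/n₂ = e^{c(z₂−z₁)} ⇒ c = ln(n₁/n₂)/(z₂−z₁)
c = ln(0.148/0.023) / (5.8 − 2.3) = ln(6.435) / 3.5 = 1.8617 / 3.5 = 0.5319 km⁻¹

0.532 km⁻¹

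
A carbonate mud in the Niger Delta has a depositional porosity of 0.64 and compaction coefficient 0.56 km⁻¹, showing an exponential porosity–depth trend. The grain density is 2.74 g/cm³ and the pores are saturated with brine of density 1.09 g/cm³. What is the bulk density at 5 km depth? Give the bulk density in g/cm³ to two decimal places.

Porosity at depth: n = 0.64·exp(−0.56×5) = 0.64×0.0608 = 0.0389
Bulk density: ρ_b = (1−n)ρ_g + n·ρ_f = 0.9611×2.74 + 0.0389×1.09
       = 2.633 + 0.042 = 2.676 g/cm³

2.68 g/cm³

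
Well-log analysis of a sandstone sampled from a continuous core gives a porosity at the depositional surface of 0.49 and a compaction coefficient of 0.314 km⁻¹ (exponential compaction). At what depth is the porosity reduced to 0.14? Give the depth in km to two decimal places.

Invert Athy's law: z = ln(phi₀/phi) / β
z = ln(0.49/0.14) / 0.314 = ln(3.5) / 0.314 = 1.2528 / 0.314 = 3.990 km

3.99 km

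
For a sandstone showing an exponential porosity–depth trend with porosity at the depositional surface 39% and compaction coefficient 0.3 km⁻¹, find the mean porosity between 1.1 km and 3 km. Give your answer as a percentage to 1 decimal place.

⟨n⟩ = (1/(d₂−d₁)) ∫ n₀ e^(−βd) dd = n₀·(e^(−β·d₁) − e^(−β·d₂)) / (β·(d₂−d₁))
e^(−0.3×1.1) = 0.7189; e^(−0.3×3) = 0.4066
⟨n⟩ = 0.39 × (0.7189 − 0.4066) / (0.3 × 1.9) = 0.39 × 0.5480 = 0.2137

21.4%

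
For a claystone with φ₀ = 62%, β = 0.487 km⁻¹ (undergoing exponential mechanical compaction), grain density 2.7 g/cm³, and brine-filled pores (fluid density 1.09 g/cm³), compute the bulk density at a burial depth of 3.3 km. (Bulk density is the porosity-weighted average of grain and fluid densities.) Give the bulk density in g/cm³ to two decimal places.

Porosity at depth: φ = 0.62·exp(−0.487×3.3) = 0.62×0.2005 = 0.1243
Bulk density: ρ_b = (1−φ)ρ_g + φ·ρ_f = 0.8757×2.7 + 0.1243×1.09
       = 2.364 + 0.135 = 2.500 g/cm³

2.50 g/cm³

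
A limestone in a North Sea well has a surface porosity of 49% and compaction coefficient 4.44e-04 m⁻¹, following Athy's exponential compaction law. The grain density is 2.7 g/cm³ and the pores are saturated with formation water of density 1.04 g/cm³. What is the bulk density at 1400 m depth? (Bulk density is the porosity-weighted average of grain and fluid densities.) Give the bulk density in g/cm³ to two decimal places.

Working in km (1 km = 1000 m; c in km⁻¹ = c in m⁻¹ × 1000):
Porosity at depth: φ = 0.49·exp(−0.444×1.4) = 0.49×0.5371 = 0.2632
Bulk density: ρ_b = (1−φ)ρ_g + φ·ρ_f = 0.7368×2.7 + 0.2632×1.04
       = 1.989 + 0.274 = 2.263 g/cm³

2.26 g/cm³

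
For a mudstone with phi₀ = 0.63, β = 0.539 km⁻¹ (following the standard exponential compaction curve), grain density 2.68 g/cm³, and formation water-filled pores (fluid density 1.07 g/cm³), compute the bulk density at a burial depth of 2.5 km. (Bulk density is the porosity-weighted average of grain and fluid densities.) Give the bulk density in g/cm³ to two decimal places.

Porosity at depth: phi = 0.63·exp(−0.539×2.5) = 0.63×0.2599 = 0.1637
Bulk density: ρ_b = (1−phi)ρ_g + phi·ρ_f = 0.8363×2.68 + 0.1637×1.07
       = 2.241 + 0.175 = 2.416 g/cm³

2.42 g/cm³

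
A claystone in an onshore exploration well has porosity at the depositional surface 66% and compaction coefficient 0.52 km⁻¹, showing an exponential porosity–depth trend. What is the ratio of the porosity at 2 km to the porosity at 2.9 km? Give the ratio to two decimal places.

phi(Z₁)/phi(Z₂) = e^(−β·Z₁)/e^(−β·Z₂) = e^{β(Z₂−Z₁)}
= exp(0.52 × 0.9) = exp(0.468) = 1.5968

1.60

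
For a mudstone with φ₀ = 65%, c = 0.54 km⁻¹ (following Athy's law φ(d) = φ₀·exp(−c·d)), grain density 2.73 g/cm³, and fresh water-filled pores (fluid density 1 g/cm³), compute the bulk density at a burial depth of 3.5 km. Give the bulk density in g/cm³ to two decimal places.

2.56 g/cm³

Porosity at depth: φ = 0.65·exp(−0.54×3.5) = 0.65×0.1511 = 0.0982
Bulk density: ρ_b = (1−φ)ρ_g + φ·ρ_f = 0.9018×2.73 + 0.0982×1
       = 2.462 + 0.098 = 2.560 g/cm³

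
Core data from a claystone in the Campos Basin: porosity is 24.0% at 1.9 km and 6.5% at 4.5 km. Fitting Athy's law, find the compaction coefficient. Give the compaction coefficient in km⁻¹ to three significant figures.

0.502 km⁻¹

Athy: n(d) = n₀ e^(−cd) ⇒ n₁/n₂ = e^{c(d₂−d₁)} ⇒ c = ln(n₁/n₂)/(d₂−d₁)
c = ln(0.24/0.065) / (4.5 − 1.9) = ln(3.692) / 2.6 = 1.3063 / 2.6 = 0.5024 km⁻¹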